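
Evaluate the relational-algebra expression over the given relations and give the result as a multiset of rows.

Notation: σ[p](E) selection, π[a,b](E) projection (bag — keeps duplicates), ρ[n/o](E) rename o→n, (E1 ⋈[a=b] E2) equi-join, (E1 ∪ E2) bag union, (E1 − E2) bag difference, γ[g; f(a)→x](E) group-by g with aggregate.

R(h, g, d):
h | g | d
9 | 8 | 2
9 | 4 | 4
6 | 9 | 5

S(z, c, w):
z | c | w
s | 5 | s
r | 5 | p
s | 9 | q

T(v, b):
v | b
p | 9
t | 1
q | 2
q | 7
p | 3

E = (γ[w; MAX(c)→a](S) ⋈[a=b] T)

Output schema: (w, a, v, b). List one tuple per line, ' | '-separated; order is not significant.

Stepwise |·|:
  S → 3
  γ[w; MAX(c)→a](S) → 3
  T → 5
  (γ[w; MAX(c)→a](S) ⋈[a=b] T) → 1

== RESULT ==
w | a | v | b
q | 9 | p | 9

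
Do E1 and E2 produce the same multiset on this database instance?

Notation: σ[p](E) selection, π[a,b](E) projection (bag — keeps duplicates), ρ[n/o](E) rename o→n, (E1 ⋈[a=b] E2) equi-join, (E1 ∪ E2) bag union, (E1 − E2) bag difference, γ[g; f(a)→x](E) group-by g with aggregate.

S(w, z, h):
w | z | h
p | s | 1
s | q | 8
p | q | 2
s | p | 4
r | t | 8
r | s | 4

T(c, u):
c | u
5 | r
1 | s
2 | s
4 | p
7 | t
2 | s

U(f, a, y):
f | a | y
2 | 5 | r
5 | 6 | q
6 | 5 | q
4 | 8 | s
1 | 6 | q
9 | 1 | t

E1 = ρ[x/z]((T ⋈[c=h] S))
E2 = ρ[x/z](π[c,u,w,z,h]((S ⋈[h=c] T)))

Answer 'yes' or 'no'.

E1 stepwise |·|:
  T → 6
  S → 6
  (T ⋈[c=h] S) → 5
  ρ[x/z]((T ⋈[c=h] S)) → 5
E2 stepwise |·|:
  S → 6
  T → 6
  (S ⋈[h=c] T) → 5
  π[c,u,w,z,h]((S ⋈[h=c] T)) → 5
  ρ[x/z](π[c,u,w,z,h]((S ⋈[h=c] T))) → 5

E1 and E2 produce the same multiset:
c | u | w | x | h
1 | s | p | s | 1
2 | s | p | q | 2
2 | s | p | q | 2
4 | p | r | s | 4
4 | p | s | p | 4

yes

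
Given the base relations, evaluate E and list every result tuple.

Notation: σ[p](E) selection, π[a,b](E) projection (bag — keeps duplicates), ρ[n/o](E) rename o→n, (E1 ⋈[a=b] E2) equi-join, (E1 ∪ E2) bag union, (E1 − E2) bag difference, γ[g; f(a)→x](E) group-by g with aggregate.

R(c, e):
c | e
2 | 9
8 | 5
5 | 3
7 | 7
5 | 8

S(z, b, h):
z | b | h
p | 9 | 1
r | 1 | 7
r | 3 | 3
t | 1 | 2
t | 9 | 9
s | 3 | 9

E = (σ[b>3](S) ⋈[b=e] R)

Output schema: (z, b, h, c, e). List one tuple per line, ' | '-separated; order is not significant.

Subexpression sizes:
  S → 6
  σ[b>3](S) → 2
  R → 5
  (σ[b>3](S) ⋈[b=e] R) → 2

== RESULT ==
z | b | h | c | e
p | 9 | 1 | 2 | 9
t | 9 | 9 | 2 | 9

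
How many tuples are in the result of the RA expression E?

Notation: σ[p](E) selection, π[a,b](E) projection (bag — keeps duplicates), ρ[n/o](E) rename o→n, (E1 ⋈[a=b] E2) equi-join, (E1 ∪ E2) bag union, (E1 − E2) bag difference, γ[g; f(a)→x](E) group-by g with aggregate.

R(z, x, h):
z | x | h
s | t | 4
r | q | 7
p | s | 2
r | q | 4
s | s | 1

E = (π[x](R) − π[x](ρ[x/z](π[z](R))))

Subexpression sizes:
  R → 5
  π[x](R) → 5
  R → 5
  π[z](R) → 5
  ρ[x/z](π[z](R)) → 5
  π[x](ρ[x/z](π[z](R))) → 5
  (π[x](R) − π[x](ρ[x/z](π[z](R)))) → 3

|E| = 3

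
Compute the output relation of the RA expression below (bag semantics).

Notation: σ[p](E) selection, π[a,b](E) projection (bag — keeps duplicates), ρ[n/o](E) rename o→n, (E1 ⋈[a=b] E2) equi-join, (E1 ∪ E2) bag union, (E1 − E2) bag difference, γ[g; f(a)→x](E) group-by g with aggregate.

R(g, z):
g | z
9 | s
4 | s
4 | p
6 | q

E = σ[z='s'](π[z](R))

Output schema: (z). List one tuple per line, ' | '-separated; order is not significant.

Per-node cardinality:
  R → 4
  π[z](R) → 4
  σ[z='s'](π[z](R)) → 2

== RESULT ==
z
s
s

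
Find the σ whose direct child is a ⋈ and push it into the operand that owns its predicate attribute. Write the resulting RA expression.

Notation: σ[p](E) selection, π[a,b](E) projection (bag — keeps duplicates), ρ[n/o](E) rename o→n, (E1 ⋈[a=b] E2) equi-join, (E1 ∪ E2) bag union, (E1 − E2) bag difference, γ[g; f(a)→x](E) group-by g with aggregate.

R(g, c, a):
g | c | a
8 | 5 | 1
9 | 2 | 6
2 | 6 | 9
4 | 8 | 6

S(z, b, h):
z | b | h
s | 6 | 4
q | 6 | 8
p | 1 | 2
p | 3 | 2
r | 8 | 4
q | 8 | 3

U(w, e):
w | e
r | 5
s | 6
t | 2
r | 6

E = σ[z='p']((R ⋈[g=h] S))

σ filters on z, owned by the right side.
E' = (R ⋈[g=h] σ[z='p'](S))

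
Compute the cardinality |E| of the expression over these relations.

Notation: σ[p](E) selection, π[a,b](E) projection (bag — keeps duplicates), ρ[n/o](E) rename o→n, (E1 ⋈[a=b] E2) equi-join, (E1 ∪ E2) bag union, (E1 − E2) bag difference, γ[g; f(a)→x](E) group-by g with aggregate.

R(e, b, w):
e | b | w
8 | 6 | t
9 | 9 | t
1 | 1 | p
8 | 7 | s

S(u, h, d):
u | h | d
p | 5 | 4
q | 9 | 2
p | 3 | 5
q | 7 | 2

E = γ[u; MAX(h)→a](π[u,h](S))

Stepwise |·|:
  S → 4
  π[u,h](S) → 4
  γ[u; MAX(h)→a](π[u,h](S)) → 2

|E| = 2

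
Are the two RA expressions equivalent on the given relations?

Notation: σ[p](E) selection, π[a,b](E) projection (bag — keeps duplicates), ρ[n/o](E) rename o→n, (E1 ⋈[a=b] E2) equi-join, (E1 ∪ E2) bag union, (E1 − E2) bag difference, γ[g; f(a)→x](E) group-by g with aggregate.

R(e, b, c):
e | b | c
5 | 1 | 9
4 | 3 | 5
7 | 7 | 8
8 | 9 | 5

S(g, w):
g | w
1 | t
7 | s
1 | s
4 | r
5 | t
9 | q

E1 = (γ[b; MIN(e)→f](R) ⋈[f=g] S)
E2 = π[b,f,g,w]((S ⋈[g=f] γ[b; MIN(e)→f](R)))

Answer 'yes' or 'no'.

E1 row counts bottom-up:
  R → 4
  γ[b; MIN(e)→f](R) → 4
  S → 6
  (γ[b; MIN(e)→f](R) ⋈[f=g] S) → 3
E2 row counts bottom-up:
  S → 6
  R → 4
  γ[b; MIN(e)→f](R) → 4
  (S ⋈[g=f] γ[b; MIN(e)→f](R)) → 3
  π[b,f,g,w]((S ⋈[g=f] γ[b; MIN(e)→f](R))) → 3

E1 and E2 produce the same multiset:
b | f | g | w
1 | 5 | 5 | t
3 | 4 | 4 | r
7 | 7 | 7 | s

yes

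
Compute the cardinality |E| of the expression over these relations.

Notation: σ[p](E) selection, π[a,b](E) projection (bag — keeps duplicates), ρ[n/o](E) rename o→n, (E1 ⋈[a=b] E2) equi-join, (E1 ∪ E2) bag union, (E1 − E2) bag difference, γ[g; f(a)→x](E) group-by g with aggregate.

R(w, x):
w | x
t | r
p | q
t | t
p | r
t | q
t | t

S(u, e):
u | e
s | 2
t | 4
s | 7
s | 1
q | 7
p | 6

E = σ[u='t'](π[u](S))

Stepwise |·|:
  S → 6
  π[u](S) → 6
  σ[u='t'](π[u](S)) → 1

|E| = 1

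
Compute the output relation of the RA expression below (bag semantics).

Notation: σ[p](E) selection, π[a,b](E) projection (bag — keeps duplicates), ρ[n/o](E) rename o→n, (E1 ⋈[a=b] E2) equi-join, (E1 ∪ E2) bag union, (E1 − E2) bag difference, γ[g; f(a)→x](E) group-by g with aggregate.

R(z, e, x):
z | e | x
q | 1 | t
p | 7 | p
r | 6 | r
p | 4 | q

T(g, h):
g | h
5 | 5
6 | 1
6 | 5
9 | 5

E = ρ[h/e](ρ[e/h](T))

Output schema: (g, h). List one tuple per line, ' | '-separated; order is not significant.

Stepwise |·|:
  T → 4
  ρ[e/h](T) → 4
  ρ[h/e](ρ[e/h](T)) → 4

== RESULT ==
g | h
5 | 5
6 | 1
6 | 5
9 | 5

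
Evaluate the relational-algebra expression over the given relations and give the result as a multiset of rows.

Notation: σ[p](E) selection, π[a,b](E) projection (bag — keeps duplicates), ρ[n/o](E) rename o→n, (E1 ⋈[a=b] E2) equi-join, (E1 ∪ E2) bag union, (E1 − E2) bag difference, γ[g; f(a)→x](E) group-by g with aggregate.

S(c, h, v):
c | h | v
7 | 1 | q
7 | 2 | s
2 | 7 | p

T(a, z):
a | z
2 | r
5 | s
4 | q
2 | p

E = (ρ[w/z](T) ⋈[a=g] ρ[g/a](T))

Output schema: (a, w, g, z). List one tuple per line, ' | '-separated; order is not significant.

Per-node cardinality:
  T → 4
  ρ[w/z](T) → 4
  T → 4
  ρ[g/a](T) → 4
  (ρ[w/z](T) ⋈[a=g] ρ[g/a](T)) → 6

== RESULT ==
a | w | g | z
2 | p | 2 | p
2 | p | 2 | r
2 | r | 2 | p
2 | r | 2 | r
4 | q | 4 | q
5 | s | 5 | s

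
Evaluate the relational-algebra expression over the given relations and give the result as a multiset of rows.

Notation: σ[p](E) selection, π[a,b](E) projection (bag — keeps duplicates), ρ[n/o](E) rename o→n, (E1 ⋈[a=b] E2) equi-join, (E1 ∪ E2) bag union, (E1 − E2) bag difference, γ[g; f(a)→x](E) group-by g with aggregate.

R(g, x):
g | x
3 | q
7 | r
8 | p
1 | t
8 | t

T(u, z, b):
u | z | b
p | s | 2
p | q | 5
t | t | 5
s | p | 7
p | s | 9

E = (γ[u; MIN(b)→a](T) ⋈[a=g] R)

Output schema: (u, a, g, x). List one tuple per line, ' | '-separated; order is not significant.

Stepwise |·|:
  T → 5
  γ[u; MIN(b)→a](T) → 3
  R → 5
  (γ[u; MIN(b)→a](T) ⋈[a=g] R) → 1

== RESULT ==
u | a | g | x
s | 7 | 7 | r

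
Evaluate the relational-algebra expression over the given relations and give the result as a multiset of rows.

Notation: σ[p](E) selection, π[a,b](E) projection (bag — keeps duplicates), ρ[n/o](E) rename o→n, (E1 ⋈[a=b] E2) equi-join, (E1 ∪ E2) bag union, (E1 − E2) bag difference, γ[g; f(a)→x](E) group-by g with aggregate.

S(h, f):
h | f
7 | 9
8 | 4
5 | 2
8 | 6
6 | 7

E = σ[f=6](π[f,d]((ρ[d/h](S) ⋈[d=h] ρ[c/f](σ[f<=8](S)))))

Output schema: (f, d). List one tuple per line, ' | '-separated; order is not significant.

Per-node cardinality:
  S → 5
  ρ[d/h](S) → 5
  S → 5
  σ[f<=8](S) → 4
  ρ[c/f](σ[f<=8](S)) → 4
  (ρ[d/h](S) ⋈[d=h] ρ[c/f](σ[f<=8](S))) → 6
  π[f,d]((ρ[d/h](S) ⋈[d=h] ρ[c/f](σ[f<=8](S)))) → 6
  σ[f=6](π[f,d]((ρ[d/h](S) ⋈[d=h] ρ[c/f](σ[f<=8](S))))) → 2

== RESULT ==
f | d
6 | 8
6 | 8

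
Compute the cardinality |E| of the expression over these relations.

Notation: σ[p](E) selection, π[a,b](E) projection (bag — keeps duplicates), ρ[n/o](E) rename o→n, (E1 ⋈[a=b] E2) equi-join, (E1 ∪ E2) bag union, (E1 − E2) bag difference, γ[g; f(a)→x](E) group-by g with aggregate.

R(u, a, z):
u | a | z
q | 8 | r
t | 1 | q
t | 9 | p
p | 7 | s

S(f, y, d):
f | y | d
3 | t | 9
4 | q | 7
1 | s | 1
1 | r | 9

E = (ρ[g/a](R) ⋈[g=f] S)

Per-node cardinality:
  R → 4
  ρ[g/a](R) → 4
  S → 4
  (ρ[g/a](R) ⋈[g=f] S) → 2

|E| = 2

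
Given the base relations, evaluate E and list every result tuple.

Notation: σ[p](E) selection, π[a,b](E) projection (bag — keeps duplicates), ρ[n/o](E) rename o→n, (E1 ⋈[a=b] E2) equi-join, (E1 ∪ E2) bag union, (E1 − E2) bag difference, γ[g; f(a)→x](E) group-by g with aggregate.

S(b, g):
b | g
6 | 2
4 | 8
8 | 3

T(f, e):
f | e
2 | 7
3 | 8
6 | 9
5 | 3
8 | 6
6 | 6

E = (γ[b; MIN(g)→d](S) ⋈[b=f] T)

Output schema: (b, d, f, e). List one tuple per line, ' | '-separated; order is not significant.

Row counts bottom-up:
  S → 3
  γ[b; MIN(g)→d](S) → 3
  T → 6
  (γ[b; MIN(g)→d](S) ⋈[b=f] T) → 3

== RESULT ==
b | d | f | e
6 | 2 | 6 | 6
6 | 2 | 6 | 9
8 | 3 | 8 | 6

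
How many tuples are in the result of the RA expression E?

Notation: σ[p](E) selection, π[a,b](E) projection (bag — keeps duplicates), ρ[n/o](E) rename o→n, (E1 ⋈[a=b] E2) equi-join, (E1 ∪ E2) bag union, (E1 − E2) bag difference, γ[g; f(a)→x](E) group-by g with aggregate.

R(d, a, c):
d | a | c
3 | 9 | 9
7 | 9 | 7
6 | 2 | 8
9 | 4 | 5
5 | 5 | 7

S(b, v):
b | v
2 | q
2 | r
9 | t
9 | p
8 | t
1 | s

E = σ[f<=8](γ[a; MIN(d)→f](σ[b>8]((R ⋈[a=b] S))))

Row counts bottom-up:
  R → 5
  S → 6
  (R ⋈[a=b] S) → 6
  σ[b>8]((R ⋈[a=b] S)) → 4
  γ[a; MIN(d)→f](σ[b>8]((R ⋈[a=b] S))) → 1
  σ[f<=8](γ[a; MIN(d)→f](σ[b>8]((R ⋈[a=b] S)))) → 1

|E| = 1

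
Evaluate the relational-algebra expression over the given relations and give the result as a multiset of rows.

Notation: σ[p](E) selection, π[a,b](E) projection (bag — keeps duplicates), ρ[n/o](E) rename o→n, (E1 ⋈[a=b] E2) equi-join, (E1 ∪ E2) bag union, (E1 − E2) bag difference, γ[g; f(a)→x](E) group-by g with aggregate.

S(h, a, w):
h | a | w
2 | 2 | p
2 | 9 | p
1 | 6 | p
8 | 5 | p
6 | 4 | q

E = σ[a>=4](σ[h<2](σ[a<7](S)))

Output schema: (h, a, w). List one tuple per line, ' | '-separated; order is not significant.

Subexpression sizes:
  S → 5
  σ[a<7](S) → 4
  σ[h<2](σ[a<7](S)) → 1
  σ[a>=4](σ[h<2](σ[a<7](S))) → 1

== RESULT ==
h | a | w
1 | 6 | p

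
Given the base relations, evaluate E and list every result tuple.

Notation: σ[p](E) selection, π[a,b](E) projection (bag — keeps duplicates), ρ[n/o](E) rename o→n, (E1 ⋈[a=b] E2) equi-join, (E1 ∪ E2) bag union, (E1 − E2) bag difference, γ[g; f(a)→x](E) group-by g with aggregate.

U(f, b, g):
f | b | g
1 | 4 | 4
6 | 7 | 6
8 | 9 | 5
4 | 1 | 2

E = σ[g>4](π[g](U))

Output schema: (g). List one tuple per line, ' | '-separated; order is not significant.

Subexpression sizes:
  U → 4
  π[g](U) → 4
  σ[g>4](π[g](U)) → 2

== RESULT ==
g
5
6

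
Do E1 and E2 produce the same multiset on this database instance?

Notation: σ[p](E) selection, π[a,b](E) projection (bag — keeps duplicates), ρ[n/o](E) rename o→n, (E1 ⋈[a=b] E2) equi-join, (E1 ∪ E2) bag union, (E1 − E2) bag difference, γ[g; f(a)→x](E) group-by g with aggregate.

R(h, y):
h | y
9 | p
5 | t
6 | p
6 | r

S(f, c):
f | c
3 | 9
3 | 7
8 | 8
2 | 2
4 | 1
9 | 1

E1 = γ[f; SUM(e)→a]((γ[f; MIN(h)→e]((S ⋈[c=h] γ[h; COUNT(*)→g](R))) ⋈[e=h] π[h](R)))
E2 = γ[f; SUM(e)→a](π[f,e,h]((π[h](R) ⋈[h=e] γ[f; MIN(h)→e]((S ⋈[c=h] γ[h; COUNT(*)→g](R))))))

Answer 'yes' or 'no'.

E1 subexpression sizes:
  S → 6
  R → 4
  γ[h; COUNT(*)→g](R) → 3
  (S ⋈[c=h] γ[h; COUNT(*)→g](R)) → 1
  γ[f; MIN(h)→e]((S ⋈[c=h] γ[h; COUNT(*)→g](R))) → 1
  R → 4
  π[h](R) → 4
  (γ[f; MIN(h)→e]((S ⋈[c=h] γ[h; COUNT(*)→g](R))) ⋈[e=h] π[h](R)) → 1
  γ[f; SUM(e)→a]((γ[f; MIN(h)→e]((S ⋈[c=h] γ[h; COUNT(*)→g](R))) ⋈[e=h] π[h](R))) → 1
E2 subexpression sizes:
  R → 4
  π[h](R) → 4
  S → 6
  R → 4
  γ[h; COUNT(*)→g](R) → 3
  (S ⋈[c=h] γ[h; COUNT(*)→g](R)) → 1
  γ[f; MIN(h)→e]((S ⋈[c=h] γ[h; COUNT(*)→g](R))) → 1
  (π[h](R) ⋈[h=e] γ[f; MIN(h)→e]((S ⋈[c=h] γ[h; COUNT(*)→g](R)))) → 1
  π[f,e,h]((π[h](R) ⋈[h=e] γ[f; MIN(h)→e]((S ⋈[c=h] γ[h; COUNT(*)→g](R))))) → 1
  γ[f; SUM(e)→a](π[f,e,h]((π[h](R) ⋈[h=e] γ[f; MIN(h)→e]((S ⋈[c=h] γ[h; COUNT(*)→g](R)))))) → 1

E1 and E2 produce the same multiset:
f | a
3 | 9

yes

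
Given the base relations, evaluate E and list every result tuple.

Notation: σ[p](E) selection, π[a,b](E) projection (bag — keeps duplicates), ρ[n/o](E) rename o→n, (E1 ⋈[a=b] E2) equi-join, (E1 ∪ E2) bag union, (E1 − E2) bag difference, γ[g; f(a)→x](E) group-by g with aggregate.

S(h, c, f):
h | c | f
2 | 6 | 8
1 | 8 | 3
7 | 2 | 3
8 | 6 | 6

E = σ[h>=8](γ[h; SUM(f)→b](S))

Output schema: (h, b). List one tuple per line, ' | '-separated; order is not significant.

Per-node cardinality:
  S → 4
  γ[h; SUM(f)→b](S) → 4
  σ[h>=8](γ[h; SUM(f)→b](S)) → 1

== RESULT ==
h | b
8 | 6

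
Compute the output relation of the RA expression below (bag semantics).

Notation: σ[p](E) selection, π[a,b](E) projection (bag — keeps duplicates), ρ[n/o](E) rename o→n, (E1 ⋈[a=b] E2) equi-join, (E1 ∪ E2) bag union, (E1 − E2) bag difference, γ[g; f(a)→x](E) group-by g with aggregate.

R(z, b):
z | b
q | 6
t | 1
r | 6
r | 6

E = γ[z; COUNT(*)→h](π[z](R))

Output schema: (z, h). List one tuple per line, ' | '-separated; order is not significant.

Stepwise |·|:
  R → 4
  π[z](R) → 4
  γ[z; COUNT(*)→h](π[z](R)) → 3

== RESULT ==
z | h
q | 1
r | 2
t | 1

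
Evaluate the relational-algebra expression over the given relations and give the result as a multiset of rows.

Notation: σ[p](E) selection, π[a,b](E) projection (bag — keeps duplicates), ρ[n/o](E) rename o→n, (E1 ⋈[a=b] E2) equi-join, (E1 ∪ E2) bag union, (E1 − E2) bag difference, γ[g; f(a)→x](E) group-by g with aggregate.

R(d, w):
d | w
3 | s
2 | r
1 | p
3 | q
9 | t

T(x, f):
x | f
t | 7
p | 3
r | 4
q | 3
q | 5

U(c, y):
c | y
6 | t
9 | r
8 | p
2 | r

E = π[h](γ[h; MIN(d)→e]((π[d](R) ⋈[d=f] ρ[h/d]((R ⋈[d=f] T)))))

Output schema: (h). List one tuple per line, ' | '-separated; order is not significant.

Row counts bottom-up:
  R → 5
  π[d](R) → 5
  R → 5
  T → 5
  (R ⋈[d=f] T) → 4
  ρ[h/d]((R ⋈[d=f] T)) → 4
  (π[d](R) ⋈[d=f] ρ[h/d]((R ⋈[d=f] T))) → 8
  γ[h; MIN(d)→e]((π[d](R) ⋈[d=f] ρ[h/d]((R ⋈[d=f] T)))) → 1
  π[h](γ[h; MIN(d)→e]((π[d](R) ⋈[d=f] ρ[h/d]((R ⋈[d=f] T))))) → 1

== RESULT ==
h
3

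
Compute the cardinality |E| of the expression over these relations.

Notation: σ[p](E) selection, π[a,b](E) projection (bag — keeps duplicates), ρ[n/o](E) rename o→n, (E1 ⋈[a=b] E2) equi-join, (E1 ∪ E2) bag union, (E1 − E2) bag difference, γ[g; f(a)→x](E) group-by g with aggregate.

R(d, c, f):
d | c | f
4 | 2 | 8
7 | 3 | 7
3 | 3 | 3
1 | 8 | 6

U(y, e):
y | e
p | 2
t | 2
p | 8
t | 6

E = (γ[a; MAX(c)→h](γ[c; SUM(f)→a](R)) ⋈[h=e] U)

Per-node cardinality:
  R → 4
  γ[c; SUM(f)→a](R) → 3
  γ[a; MAX(c)→h](γ[c; SUM(f)→a](R)) → 3
  U → 4
  (γ[a; MAX(c)→h](γ[c; SUM(f)→a](R)) ⋈[h=e] U) → 3

|E| = 3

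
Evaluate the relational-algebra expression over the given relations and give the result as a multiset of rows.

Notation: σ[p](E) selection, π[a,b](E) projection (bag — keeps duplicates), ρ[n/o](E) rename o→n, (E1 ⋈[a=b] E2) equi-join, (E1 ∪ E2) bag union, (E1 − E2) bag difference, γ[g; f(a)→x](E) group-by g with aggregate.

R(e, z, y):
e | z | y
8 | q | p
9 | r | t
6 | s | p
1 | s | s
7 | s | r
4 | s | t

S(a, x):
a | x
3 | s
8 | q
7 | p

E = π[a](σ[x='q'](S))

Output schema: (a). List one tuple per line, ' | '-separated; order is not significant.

Stepwise |·|:
  S → 3
  σ[x='q'](S) → 1
  π[a](σ[x='q'](S)) → 1

== RESULT ==
a
8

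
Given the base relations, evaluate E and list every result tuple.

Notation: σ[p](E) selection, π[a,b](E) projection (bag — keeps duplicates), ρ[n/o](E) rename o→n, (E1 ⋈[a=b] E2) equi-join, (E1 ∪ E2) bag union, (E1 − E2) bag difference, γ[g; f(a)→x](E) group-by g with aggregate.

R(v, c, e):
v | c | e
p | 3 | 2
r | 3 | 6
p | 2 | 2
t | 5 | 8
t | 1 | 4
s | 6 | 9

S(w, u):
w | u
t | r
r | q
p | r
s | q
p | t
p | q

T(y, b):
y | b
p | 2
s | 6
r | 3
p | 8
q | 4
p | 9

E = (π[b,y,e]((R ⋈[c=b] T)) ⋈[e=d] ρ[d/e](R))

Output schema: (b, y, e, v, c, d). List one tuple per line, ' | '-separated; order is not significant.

Per-node cardinality:
  R → 6
  T → 6
  (R ⋈[c=b] T) → 4
  π[b,y,e]((R ⋈[c=b] T)) → 4
  R → 6
  ρ[d/e](R) → 6
  (π[b,y,e]((R ⋈[c=b] T)) ⋈[e=d] ρ[d/e](R)) → 6

== RESULT ==
b | y | e | v | c | d
2 | p | 2 | p | 2 | 2
2 | p | 2 | p | 3 | 2
3 | r | 2 | p | 2 | 2
3 | r | 2 | p | 3 | 2
3 | r | 6 | r | 3 | 6
6 | s | 9 | s | 6 | 9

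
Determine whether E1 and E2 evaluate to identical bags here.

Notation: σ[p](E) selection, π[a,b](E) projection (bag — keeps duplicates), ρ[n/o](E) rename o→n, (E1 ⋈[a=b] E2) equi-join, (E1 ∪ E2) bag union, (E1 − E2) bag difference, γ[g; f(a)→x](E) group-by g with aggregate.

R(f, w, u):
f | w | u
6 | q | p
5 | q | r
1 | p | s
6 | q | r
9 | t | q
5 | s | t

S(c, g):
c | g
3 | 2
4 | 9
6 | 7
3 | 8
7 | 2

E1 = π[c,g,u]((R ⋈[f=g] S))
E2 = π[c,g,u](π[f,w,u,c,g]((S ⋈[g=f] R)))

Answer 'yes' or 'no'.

E1 subexpression sizes:
  R → 6
  S → 5
  (R ⋈[f=g] S) → 1
  π[c,g,u]((R ⋈[f=g] S)) → 1
E2 subexpression sizes:
  S → 5
  R → 6
  (S ⋈[g=f] R) → 1
  π[f,w,u,c,g]((S ⋈[g=f] R)) → 1
  π[c,g,u](π[f,w,u,c,g]((S ⋈[g=f] R))) → 1

E1 and E2 produce the same multiset:
c | g | u
4 | 9 | q

yes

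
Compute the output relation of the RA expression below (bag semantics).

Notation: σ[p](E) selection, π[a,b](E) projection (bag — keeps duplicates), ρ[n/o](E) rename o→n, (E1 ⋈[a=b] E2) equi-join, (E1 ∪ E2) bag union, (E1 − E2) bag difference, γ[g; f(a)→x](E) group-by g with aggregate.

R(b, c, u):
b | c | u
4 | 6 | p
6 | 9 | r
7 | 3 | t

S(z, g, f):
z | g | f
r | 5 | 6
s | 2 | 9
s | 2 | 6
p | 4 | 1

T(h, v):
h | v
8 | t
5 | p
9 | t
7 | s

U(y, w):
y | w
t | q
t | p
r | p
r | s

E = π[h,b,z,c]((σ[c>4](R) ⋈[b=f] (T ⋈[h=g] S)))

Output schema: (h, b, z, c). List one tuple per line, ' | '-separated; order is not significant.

Subexpression sizes:
  R → 3
  σ[c>4](R) → 2
  T → 4
  S → 4
  (T ⋈[h=g] S) → 1
  (σ[c>4](R) ⋈[b=f] (T ⋈[h=g] S)) → 1
  π[h,b,z,c]((σ[c>4](R) ⋈[b=f] (T ⋈[h=g] S))) → 1

== RESULT ==
h | b | z | c
5 | 6 | r | 9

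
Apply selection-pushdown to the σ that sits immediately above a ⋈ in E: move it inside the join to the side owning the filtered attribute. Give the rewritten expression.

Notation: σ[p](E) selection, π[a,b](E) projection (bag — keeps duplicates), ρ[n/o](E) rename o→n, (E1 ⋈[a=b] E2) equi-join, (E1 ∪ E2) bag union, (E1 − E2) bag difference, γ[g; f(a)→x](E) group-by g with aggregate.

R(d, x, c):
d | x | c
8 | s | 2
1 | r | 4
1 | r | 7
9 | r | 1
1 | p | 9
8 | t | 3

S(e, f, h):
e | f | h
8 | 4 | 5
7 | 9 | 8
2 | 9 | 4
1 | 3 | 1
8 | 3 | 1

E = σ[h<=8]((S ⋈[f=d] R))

σ filters on h, owned by the left side.
E' = (σ[h<=8](S) ⋈[f=d] R)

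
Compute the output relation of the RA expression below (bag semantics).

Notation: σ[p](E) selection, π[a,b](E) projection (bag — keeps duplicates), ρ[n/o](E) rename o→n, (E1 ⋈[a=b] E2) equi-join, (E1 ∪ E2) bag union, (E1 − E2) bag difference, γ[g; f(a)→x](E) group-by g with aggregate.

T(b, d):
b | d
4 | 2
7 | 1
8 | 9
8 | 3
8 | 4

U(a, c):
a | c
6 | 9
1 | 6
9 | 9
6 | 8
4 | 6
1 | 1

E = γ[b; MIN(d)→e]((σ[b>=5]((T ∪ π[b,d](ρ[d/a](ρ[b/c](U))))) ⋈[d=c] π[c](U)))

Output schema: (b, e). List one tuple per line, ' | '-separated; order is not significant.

Row counts bottom-up:
  T → 5
  U → 6
  ρ[b/c](U) → 6
  ρ[d/a](ρ[b/c](U)) → 6
  π[b,d](ρ[d/a](ρ[b/c](U))) → 6
  (T ∪ π[b,d](ρ[d/a](ρ[b/c](U)))) → 11
  σ[b>=5]((T ∪ π[b,d](ρ[d/a](ρ[b/c](U))))) → 9
  U → 6
  π[c](U) → 6
  (σ[b>=5]((T ∪ π[b,d](ρ[d/a](ρ[b/c](U))))) ⋈[d=c] π[c](U)) → 10
  γ[b; MIN(d)→e]((σ[b>=5]((T ∪ π[b,d](ρ[d/a](ρ[b/c](U))))) ⋈[d=c] π[c](U))) → 4

== RESULT ==
b | e
6 | 1
7 | 1
8 | 6
9 | 6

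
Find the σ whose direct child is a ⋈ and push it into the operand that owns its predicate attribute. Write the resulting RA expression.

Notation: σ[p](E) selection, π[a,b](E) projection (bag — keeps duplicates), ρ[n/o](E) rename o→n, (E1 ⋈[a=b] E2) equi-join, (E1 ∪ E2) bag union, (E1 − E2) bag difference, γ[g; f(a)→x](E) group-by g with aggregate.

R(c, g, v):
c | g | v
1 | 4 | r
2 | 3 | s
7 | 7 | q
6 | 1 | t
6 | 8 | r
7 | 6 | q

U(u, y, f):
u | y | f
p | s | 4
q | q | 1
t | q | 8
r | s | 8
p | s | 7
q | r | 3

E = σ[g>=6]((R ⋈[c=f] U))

σ filters on g, owned by the left side.
E' = (σ[g>=6](R) ⋈[c=f] U)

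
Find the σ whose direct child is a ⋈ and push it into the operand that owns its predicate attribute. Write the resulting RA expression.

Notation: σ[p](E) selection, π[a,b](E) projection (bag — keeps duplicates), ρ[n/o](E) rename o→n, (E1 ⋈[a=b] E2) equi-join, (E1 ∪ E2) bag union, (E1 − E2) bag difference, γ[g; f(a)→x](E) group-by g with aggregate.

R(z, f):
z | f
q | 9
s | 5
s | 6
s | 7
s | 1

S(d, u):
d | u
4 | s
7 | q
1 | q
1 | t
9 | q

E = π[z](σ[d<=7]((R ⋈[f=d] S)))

σ filters on d, owned by the right side.
E' = π[z]((R ⋈[f=d] σ[d<=7](S)))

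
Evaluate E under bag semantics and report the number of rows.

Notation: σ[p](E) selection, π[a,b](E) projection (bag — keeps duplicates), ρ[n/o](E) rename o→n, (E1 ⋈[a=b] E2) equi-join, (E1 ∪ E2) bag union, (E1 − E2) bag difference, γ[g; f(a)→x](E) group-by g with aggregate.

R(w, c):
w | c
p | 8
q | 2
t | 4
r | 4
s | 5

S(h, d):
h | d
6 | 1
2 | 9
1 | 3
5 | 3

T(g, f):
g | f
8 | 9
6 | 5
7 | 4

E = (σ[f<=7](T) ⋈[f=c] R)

Subexpression sizes:
  T → 3
  σ[f<=7](T) → 2
  R → 5
  (σ[f<=7](T) ⋈[f=c] R) → 3

|E| = 3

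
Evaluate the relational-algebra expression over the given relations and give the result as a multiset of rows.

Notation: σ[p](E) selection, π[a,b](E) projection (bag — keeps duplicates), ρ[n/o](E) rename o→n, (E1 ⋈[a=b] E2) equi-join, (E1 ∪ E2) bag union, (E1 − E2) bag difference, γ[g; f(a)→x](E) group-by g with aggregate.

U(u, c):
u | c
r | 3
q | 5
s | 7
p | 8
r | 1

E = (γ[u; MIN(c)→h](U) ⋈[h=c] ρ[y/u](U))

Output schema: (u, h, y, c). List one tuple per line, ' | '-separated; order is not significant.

Subexpression sizes:
  U → 5
  γ[u; MIN(c)→h](U) → 4
  U → 5
  ρ[y/u](U) → 5
  (γ[u; MIN(c)→h](U) ⋈[h=c] ρ[y/u](U)) → 4

== RESULT ==
u | h | y | c
p | 8 | p | 8
q | 5 | q | 5
r | 1 | r | 1
s | 7 | s | 7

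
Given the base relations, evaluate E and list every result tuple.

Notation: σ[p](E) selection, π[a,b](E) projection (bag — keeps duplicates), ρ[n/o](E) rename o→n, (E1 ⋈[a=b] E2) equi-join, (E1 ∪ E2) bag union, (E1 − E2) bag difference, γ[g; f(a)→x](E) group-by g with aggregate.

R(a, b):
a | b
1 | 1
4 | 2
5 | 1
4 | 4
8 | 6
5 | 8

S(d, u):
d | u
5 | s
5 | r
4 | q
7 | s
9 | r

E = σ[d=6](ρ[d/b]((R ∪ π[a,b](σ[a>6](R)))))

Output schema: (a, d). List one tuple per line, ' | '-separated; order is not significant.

Per-node cardinality:
  R → 6
  R → 6
  σ[a>6](R) → 1
  π[a,b](σ[a>6](R)) → 1
  (R ∪ π[a,b](σ[a>6](R))) → 7
  ρ[d/b]((R ∪ π[a,b](σ[a>6](R)))) → 7
  σ[d=6](ρ[d/b]((R ∪ π[a,b](σ[a>6](R))))) → 2

== RESULT ==
a | d
8 | 6
8 | 6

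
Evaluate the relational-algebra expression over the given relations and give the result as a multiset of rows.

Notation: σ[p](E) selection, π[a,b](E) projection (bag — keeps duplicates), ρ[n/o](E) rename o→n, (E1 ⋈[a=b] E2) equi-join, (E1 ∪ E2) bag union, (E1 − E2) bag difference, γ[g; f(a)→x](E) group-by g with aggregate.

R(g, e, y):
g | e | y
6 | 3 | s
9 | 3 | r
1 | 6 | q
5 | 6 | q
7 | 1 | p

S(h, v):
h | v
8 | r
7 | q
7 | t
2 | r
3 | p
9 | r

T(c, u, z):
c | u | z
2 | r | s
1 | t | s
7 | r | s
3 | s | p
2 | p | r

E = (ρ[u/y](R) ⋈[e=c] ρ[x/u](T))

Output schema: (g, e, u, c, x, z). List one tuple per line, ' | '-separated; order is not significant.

Row counts bottom-up:
  R → 5
  ρ[u/y](R) → 5
  T → 5
  ρ[x/u](T) → 5
  (ρ[u/y](R) ⋈[e=c] ρ[x/u](T)) → 3

== RESULT ==
g | e | u | c | x | z
6 | 3 | s | 3 | s | p
7 | 1 | p | 1 | t | s
9 | 3 | r | 3 | s | p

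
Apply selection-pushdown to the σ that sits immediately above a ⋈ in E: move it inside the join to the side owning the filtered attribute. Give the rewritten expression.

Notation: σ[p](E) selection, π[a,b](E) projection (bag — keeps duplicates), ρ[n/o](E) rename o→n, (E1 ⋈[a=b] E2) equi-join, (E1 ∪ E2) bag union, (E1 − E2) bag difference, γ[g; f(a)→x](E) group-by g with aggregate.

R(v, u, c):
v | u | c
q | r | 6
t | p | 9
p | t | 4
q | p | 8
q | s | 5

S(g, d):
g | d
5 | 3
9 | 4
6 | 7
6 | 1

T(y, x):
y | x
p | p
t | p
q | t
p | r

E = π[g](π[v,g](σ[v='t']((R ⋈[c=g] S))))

σ filters on v, owned by the left side.
E' = π[g](π[v,g]((σ[v='t'](R) ⋈[c=g] S)))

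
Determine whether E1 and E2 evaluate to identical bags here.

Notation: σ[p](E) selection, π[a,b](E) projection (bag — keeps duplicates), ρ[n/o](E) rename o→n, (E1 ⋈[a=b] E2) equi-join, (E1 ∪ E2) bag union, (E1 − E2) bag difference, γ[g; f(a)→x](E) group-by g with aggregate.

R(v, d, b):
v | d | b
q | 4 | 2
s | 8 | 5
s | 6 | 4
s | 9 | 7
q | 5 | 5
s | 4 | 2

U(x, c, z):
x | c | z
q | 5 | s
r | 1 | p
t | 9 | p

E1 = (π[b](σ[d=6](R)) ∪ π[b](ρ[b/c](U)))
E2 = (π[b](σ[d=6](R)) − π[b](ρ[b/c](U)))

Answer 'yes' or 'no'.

E1 subexpression sizes:
  R → 6
  σ[d=6](R) → 1
  π[b](σ[d=6](R)) → 1
  U → 3
  ρ[b/c](U) → 3
  π[b](ρ[b/c](U)) → 3
  (π[b](σ[d=6](R)) ∪ π[b](ρ[b/c](U))) → 4
E2 subexpression sizes:
  R → 6
  σ[d=6](R) → 1
  π[b](σ[d=6](R)) → 1
  U → 3
  ρ[b/c](U) → 3
  π[b](ρ[b/c](U)) → 3
  (π[b](σ[d=6](R)) − π[b](ρ[b/c](U))) → 1

E1 result:
b
1
4
5
9
E2 result:
b
4
Witness: (1,) appears 1× in E1 but 0× in E2.

no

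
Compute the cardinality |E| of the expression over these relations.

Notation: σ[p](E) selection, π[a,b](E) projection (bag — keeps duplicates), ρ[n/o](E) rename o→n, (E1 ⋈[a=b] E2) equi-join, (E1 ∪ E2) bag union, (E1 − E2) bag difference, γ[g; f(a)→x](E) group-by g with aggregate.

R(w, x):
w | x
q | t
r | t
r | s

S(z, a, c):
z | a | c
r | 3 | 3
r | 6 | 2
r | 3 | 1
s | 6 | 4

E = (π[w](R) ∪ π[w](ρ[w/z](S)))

Per-node cardinality:
  R → 3
  π[w](R) → 3
  S → 4
  ρ[w/z](S) → 4
  π[w](ρ[w/z](S)) → 4
  (π[w](R) ∪ π[w](ρ[w/z](S))) → 7

|E| = 7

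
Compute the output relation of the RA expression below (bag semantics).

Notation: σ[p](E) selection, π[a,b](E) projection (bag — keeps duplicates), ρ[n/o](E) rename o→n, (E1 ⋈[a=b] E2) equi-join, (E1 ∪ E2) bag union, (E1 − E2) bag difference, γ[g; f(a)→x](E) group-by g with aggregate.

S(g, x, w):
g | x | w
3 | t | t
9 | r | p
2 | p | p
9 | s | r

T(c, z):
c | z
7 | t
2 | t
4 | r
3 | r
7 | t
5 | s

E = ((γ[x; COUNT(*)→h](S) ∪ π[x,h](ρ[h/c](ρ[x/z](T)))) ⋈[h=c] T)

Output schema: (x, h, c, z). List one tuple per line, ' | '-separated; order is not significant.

Stepwise |·|:
  S → 4
  γ[x; COUNT(*)→h](S) → 4
  T → 6
  ρ[x/z](T) → 6
  ρ[h/c](ρ[x/z](T)) → 6
  π[x,h](ρ[h/c](ρ[x/z](T))) → 6
  (γ[x; COUNT(*)→h](S) ∪ π[x,h](ρ[h/c](ρ[x/z](T)))) → 10
  T → 6
  ((γ[x; COUNT(*)→h](S) ∪ π[x,h](ρ[h/c](ρ[x/z](T)))) ⋈[h=c] T) → 8

== RESULT ==
x | h | c | z
r | 3 | 3 | r
r | 4 | 4 | r
s | 5 | 5 | s
t | 2 | 2 | t
t | 7 | 7 | t
t | 7 | 7 | t
t | 7 | 7 | t
t | 7 | 7 | t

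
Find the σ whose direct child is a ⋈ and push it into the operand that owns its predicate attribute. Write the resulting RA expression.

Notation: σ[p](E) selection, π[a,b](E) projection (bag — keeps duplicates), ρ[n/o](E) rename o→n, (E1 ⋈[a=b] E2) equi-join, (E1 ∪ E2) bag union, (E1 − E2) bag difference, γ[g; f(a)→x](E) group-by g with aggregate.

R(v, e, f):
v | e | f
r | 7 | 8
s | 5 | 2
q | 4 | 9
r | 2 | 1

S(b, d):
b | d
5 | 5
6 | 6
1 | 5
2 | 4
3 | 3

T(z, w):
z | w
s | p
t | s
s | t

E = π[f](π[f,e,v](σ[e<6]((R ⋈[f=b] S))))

σ filters on e, owned by the left side.
E' = π[f](π[f,e,v]((σ[e<6](R) ⋈[f=b] S)))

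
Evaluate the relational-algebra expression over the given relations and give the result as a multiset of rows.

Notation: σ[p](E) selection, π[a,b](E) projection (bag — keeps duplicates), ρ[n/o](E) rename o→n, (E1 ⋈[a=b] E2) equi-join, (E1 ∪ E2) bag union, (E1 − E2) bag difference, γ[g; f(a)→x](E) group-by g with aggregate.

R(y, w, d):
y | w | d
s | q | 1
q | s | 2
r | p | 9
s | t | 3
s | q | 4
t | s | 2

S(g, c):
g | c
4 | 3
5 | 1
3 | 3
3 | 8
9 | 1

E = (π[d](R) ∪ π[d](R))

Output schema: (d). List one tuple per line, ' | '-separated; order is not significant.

Stepwise |·|:
  R → 6
  π[d](R) → 6
  R → 6
  π[d](R) → 6
  (π[d](R) ∪ π[d](R)) → 12

== RESULT ==
d
1
1
2
2
2
2
3
3
4
4
9
9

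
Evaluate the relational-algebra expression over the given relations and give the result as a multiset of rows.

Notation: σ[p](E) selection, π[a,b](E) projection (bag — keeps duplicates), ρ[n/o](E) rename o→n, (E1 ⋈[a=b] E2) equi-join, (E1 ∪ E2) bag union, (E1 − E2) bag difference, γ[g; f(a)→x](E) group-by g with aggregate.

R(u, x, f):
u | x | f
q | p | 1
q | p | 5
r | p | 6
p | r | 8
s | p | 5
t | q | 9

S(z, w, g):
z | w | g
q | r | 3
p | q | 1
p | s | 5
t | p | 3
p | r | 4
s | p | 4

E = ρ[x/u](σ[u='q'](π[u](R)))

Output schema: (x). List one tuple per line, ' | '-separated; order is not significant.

Row counts bottom-up:
  R → 6
  π[u](R) → 6
  σ[u='q'](π[u](R)) → 2
  ρ[x/u](σ[u='q'](π[u](R))) → 2

== RESULT ==
x
q
q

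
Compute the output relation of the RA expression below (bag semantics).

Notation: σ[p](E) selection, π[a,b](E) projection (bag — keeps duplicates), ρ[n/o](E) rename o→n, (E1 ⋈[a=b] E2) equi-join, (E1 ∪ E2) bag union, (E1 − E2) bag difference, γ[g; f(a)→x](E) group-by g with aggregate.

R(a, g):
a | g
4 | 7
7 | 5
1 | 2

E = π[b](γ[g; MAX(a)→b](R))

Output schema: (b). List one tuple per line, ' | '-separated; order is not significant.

Stepwise |·|:
  R → 3
  γ[g; MAX(a)→b](R) → 3
  π[b](γ[g; MAX(a)→b](R)) → 3

== RESULT ==
b
1
4
7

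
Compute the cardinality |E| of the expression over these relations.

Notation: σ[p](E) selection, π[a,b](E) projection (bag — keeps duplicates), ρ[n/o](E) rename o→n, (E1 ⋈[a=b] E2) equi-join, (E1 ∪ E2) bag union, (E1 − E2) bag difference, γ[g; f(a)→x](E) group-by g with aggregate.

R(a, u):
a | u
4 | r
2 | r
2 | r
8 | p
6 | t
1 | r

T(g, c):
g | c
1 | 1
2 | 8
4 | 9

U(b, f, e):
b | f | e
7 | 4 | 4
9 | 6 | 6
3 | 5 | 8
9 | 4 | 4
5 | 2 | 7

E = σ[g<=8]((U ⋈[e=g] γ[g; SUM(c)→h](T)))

Row counts bottom-up:
  U → 5
  T → 3
  γ[g; SUM(c)→h](T) → 3
  (U ⋈[e=g] γ[g; SUM(c)→h](T)) → 2
  σ[g<=8]((U ⋈[e=g] γ[g; SUM(c)→h](T))) → 2

|E| = 2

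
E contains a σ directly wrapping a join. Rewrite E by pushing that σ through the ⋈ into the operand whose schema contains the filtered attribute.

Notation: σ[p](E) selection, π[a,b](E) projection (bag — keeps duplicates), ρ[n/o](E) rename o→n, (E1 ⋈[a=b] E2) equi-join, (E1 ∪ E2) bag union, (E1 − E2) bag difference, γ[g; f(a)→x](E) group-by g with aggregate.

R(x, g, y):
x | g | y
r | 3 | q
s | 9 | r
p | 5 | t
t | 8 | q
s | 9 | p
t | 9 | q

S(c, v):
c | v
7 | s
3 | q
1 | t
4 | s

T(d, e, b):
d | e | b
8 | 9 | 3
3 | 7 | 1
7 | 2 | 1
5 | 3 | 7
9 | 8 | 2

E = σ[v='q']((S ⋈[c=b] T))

σ filters on v, owned by the left side.
E' = (σ[v='q'](S) ⋈[c=b] T)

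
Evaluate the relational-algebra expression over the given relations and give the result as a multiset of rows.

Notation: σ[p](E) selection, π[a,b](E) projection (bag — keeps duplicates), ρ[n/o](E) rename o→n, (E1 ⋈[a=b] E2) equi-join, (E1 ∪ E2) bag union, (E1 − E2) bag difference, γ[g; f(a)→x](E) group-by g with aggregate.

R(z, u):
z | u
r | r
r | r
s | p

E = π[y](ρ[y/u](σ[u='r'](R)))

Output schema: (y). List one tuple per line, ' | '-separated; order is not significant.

Per-node cardinality:
  R → 3
  σ[u='r'](R) → 2
  ρ[y/u](σ[u='r'](R)) → 2
  π[y](ρ[y/u](σ[u='r'](R))) → 2

== RESULT ==
y
r
r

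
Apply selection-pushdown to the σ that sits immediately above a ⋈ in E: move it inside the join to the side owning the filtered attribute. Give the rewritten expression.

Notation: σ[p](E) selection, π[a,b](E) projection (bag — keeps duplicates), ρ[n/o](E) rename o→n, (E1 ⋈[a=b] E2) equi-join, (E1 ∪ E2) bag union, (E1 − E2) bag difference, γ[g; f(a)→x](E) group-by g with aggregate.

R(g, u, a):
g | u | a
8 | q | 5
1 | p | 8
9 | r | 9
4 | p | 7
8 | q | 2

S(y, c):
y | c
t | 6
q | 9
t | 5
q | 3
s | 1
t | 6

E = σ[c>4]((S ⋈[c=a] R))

σ filters on c, owned by the left side.
E' = (σ[c>4](S) ⋈[c=a] R)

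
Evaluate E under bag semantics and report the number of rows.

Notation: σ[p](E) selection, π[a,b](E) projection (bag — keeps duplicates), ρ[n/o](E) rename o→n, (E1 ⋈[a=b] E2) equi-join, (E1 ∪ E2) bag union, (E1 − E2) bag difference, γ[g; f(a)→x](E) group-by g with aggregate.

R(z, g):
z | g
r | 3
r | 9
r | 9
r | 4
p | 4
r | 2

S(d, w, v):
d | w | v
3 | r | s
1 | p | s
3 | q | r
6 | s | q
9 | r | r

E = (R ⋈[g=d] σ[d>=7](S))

Stepwise |·|:
  R → 6
  S → 5
  σ[d>=7](S) → 1
  (R ⋈[g=d] σ[d>=7](S)) → 2

|E| = 2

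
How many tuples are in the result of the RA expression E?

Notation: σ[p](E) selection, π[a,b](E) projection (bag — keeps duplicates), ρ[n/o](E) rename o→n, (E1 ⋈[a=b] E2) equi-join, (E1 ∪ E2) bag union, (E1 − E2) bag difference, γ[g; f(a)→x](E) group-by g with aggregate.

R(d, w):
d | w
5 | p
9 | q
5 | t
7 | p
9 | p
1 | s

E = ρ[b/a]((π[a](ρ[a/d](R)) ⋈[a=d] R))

Per-node cardinality:
  R → 6
  ρ[a/d](R) → 6
  π[a](ρ[a/d](R)) → 6
  R → 6
  (π[a](ρ[a/d](R)) ⋈[a=d] R) → 10
  ρ[b/a]((π[a](ρ[a/d](R)) ⋈[a=d] R)) → 10

|E| = 10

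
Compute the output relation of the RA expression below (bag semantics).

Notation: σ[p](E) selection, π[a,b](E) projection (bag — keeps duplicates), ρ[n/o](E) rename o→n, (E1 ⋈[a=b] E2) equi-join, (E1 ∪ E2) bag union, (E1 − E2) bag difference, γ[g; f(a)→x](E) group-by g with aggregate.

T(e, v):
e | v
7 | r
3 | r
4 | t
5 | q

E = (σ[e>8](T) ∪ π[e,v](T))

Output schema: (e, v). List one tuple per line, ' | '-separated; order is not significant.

Subexpression sizes:
  T → 4
  σ[e>8](T) → 0
  T → 4
  π[e,v](T) → 4
  (σ[e>8](T) ∪ π[e,v](T)) → 4

== RESULT ==
e | v
3 | r
4 | t
5 | q
7 | r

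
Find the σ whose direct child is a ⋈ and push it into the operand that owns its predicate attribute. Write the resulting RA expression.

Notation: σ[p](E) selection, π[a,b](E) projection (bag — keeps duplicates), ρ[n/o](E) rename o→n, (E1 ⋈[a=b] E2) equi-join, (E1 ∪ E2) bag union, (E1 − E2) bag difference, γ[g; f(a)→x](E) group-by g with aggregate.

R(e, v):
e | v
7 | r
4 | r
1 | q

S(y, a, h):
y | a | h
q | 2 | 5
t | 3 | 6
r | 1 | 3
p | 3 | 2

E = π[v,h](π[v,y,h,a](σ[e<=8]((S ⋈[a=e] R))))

σ filters on e, owned by the right side.
E' = π[v,h](π[v,y,h,a]((S ⋈[a=e] σ[e<=8](R))))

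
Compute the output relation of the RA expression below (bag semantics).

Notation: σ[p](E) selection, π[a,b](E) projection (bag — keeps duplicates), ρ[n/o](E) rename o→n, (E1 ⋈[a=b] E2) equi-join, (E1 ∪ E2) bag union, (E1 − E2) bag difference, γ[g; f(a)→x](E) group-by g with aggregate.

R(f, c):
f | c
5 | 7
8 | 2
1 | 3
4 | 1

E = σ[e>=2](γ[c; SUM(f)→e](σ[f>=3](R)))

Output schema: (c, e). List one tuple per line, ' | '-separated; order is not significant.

Subexpression sizes:
  R → 4
  σ[f>=3](R) → 3
  γ[c; SUM(f)→e](σ[f>=3](R)) → 3
  σ[e>=2](γ[c; SUM(f)→e](σ[f>=3](R))) → 3

== RESULT ==
c | e
1 | 4
2 | 8
7 | 5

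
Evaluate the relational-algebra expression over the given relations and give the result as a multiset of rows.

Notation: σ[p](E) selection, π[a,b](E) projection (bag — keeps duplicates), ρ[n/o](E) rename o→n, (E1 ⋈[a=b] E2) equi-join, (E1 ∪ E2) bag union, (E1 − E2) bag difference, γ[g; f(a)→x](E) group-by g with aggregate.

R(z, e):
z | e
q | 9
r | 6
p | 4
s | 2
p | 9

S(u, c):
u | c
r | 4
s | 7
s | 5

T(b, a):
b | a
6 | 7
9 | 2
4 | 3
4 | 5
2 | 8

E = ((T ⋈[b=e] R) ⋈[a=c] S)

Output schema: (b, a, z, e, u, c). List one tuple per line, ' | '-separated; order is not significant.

Subexpression sizes:
  T → 5
  R → 5
  (T ⋈[b=e] R) → 6
  S → 3
  ((T ⋈[b=e] R) ⋈[a=c] S) → 2

== RESULT ==
b | a | z | e | u | c
4 | 5 | p | 4 | s | 5
6 | 7 | r | 6 | s | 7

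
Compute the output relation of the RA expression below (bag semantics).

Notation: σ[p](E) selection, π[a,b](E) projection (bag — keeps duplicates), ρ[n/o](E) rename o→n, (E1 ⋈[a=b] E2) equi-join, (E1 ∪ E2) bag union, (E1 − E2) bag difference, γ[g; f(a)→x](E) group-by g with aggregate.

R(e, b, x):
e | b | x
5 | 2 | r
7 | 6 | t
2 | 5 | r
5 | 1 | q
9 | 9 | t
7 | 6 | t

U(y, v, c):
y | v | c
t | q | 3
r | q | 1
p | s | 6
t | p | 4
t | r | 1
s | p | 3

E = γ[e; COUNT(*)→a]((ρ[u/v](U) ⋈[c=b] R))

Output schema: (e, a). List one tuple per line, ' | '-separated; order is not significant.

Per-node cardinality:
  U → 6
  ρ[u/v](U) → 6
  R → 6
  (ρ[u/v](U) ⋈[c=b] R) → 4
  γ[e; COUNT(*)→a]((ρ[u/v](U) ⋈[c=b] R)) → 2

== RESULT ==
e | a
5 | 2
7 | 2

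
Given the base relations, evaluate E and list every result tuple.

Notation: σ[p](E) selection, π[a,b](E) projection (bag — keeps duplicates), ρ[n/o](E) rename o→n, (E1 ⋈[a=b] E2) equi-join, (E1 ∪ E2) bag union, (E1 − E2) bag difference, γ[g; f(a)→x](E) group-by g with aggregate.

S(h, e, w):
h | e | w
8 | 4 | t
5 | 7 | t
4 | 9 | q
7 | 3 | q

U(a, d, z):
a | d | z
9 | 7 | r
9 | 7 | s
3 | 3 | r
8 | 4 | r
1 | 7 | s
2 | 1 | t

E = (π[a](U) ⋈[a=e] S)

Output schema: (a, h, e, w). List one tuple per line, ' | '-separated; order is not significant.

Per-node cardinality:
  U → 6
  π[a](U) → 6
  S → 4
  (π[a](U) ⋈[a=e] S) → 3

== RESULT ==
a | h | e | w
3 | 7 | 3 | q
9 | 4 | 9 | q
9 | 4 | 9 | q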